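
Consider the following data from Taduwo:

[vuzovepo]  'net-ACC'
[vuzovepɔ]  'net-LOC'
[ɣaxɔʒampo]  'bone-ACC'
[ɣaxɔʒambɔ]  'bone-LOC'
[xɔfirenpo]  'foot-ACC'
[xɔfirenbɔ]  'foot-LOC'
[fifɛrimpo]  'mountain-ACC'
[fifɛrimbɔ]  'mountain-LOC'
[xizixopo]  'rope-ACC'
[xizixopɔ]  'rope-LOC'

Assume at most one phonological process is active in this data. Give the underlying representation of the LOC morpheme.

The LOC suffix surfaces as [-bɔ] and [-pɔ], depending on the final segment of the stem.
The ACC suffix, which begins with [p], is invariant after every stem; so [p] is not altered by any rule here.
So the underlying form is /-bɔ/, and voiced stops become voiceless after a vowel.

/-bɔ/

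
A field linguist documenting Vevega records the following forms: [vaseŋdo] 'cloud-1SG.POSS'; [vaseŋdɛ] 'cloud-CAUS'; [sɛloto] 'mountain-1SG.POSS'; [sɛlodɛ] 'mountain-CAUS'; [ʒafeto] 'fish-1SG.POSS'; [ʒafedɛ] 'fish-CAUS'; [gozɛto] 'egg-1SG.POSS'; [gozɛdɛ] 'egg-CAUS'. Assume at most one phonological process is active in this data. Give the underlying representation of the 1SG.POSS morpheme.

/-to/

The 1SG.POSS suffix surfaces as [-do] and [-to], depending on the final segment of the stem.
The CAUS suffix, which begins with [d], is invariant after every stem; so [d] is not altered by any rule here.
So the underlying form is /-to/, and voiceless stops become voiced after a nasal.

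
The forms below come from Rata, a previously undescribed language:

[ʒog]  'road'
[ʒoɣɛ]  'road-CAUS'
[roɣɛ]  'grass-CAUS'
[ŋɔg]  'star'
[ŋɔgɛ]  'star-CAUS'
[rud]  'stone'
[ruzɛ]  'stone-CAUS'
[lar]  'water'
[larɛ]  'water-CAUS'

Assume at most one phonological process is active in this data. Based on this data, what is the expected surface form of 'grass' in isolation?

[rog]

In [ʒog] and [ʒoɣɛ] the final segment of 'road' alternates: [g] ~ [ɣ].
The stem 'star' ([ŋɔg], [ŋɔgɛ]) shows [g] unchanged in both environments, so [g] cannot be basic with [ɣ] derived before the CAUS suffix.
The alternation reflects word-final hardening: voiced fricatives become stops word-finally. /ɣ/ is underlying.
The one attested form of 'grass', [roɣɛ], shows underlying /roɣ/. Applying the same rule word-finally gives [rog].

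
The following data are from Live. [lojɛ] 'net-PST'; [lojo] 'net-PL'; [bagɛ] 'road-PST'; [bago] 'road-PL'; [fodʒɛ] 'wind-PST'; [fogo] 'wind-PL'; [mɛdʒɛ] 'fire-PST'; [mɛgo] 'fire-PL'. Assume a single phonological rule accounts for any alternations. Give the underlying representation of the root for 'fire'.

/mɛdʒ/

The stem for 'fire' ends in [dʒ] in [mɛdʒɛ] but [g] in [mɛgo].
If /g/ were underlying and a rule turned it into [dʒ] before the PST suffix, 'road' would also alternate; but it has [g] in both [bagɛ] and [bago].
So /dʒ/ is underlying, and a rule of depalatalization — palato-alveolar /dʒ/ becomes [g] when no front vowel follows — gives [g].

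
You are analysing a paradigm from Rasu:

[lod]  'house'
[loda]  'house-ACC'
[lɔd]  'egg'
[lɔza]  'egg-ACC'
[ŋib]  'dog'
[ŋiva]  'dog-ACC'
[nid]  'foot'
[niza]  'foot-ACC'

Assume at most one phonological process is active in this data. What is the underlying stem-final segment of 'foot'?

/z/

The stem for 'foot' ends in [d] in [nid] but [z] in [niza].
Compare 'house', with invariant [d] in [lod] and [loda]: an analysis with underlying /d/ and a rule producing [z] before the ACC suffix would wrongly predict alternation here too.
So /z/ is underlying, and a rule of word-final hardening — voiced fricatives become stops word-finally — gives [d].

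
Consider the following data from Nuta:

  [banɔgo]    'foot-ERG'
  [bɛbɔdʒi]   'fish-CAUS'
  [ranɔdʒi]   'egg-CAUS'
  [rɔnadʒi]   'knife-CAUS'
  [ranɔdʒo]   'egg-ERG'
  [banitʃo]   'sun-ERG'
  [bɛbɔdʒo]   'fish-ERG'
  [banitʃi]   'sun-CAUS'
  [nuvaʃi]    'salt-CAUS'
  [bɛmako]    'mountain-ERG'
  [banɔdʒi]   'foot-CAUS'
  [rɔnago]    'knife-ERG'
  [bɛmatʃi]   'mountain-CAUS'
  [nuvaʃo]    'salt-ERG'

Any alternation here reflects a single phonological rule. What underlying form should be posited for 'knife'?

The root 'knife' surfaces as [rɔnadʒi] and [rɔnago], with a stem-final [dʒ] ~ [g] alternation.
But 'egg' keeps [dʒ] in both environments ([ranɔdʒi], [ranɔdʒo]), so there is no rule changing /dʒ/ to [g] before the ERG suffix.
Therefore /g/ is basic and [dʒ] is derived by palatalization before a front vowel (/k/ and /g/ become palato-alveolar [tʃ] and [dʒ] before a front vowel).
So 'knife' = /rɔnag/.

/rɔnag/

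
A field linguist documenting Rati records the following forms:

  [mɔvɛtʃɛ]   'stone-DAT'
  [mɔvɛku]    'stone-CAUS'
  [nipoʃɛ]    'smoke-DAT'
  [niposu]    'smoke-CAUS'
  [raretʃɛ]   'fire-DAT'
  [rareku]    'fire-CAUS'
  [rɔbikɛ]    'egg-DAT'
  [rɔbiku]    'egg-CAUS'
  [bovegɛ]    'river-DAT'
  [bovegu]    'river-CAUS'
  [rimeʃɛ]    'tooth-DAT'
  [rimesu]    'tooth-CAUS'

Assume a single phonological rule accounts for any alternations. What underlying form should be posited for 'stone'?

The root 'stone' surfaces as [mɔvɛtʃɛ] and [mɔvɛku], with a stem-final [tʃ] ~ [k] alternation.
But 'egg' keeps [k] in both environments ([rɔbikɛ], [rɔbiku]), so there is no rule changing /k/ to [tʃ] before the DAT suffix.
The alternation reflects depalatalization: palato-alveolar /tʃ/ and /ʃ/ become [k] and [s] when no front vowel follows. /tʃ/ is underlying.

/mɔvɛtʃ/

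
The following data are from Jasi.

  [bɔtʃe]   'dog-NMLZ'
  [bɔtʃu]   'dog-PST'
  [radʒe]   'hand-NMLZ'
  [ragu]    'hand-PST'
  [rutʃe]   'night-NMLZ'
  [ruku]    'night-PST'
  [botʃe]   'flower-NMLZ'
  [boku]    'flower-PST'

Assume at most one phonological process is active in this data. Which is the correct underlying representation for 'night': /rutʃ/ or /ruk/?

'night' shows [tʃ] ~ [k] at the end of the stem ([rutʃe] vs [ruku]).
Compare 'dog', with invariant [tʃ] in [bɔtʃe] and [bɔtʃu]: an analysis with underlying /tʃ/ and a rule producing [k] before the PST suffix would wrongly predict alternation here too.
So /k/ is underlying, and a rule of palatalization before a front vowel — /k/ and /g/ become palato-alveolar [tʃ] and [dʒ] before a front vowel — gives [tʃ].

/ruk/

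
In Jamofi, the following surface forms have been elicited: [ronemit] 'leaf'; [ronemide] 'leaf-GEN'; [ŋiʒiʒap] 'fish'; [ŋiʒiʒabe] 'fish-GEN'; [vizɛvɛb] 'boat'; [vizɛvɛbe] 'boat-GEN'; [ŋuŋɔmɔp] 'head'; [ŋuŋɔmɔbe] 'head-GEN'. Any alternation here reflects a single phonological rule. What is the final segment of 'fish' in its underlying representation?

The root 'fish' surfaces as [ŋiʒiʒap] and [ŋiʒiʒabe], with a stem-final [p] ~ [b] alternation.
If /b/ were underlying and a rule turned it into [p] in isolation, 'boat' would also alternate; but it has [b] in both [vizɛvɛb] and [vizɛvɛbe].
The underlying segment must be /p/; voiceless stops become voiced between vowels, yielding [b] there.

/p/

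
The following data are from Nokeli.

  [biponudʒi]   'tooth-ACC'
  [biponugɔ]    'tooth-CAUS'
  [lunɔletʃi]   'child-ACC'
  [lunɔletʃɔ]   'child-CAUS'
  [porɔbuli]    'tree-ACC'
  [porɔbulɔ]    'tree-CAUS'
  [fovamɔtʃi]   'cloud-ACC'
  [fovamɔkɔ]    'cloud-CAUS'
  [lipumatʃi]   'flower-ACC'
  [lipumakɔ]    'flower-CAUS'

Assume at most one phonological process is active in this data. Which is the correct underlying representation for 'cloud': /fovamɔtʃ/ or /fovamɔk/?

The root 'cloud' surfaces as [fovamɔtʃi] and [fovamɔkɔ], with a stem-final [tʃ] ~ [k] alternation.
But 'child' keeps [tʃ] in both environments ([lunɔletʃi], [lunɔletʃɔ]), so there is no rule changing /tʃ/ to [k] before the CAUS suffix.
So /k/ is underlying, and a rule of palatalization before a front vowel — /k/ and /g/ become palato-alveolar [tʃ] and [dʒ] before a front vowel — gives [tʃ].

/fovamɔk/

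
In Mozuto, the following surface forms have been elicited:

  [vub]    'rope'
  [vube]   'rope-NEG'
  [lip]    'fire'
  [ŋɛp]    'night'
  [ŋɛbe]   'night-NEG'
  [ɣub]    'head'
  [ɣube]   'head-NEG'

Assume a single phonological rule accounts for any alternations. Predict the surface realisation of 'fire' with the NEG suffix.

[libe]

In [ŋɛp] and [ŋɛbe] the final segment of 'night' alternates: [p] ~ [b].
But 'rope' keeps [b] in both environments ([vub], [vube]), so there is no rule changing /b/ to [p] in isolation.
Therefore /p/ is basic and [b] is derived by intervocalic voicing (voiceless stops become voiced between vowels).
From [lip] the stem 'fire' is /lip/; between vowels this yields [libe].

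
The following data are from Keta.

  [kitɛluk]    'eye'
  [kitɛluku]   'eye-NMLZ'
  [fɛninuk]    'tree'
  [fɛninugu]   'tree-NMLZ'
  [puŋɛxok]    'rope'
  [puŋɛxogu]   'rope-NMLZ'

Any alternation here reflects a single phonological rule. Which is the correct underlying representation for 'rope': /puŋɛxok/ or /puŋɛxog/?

'rope' shows [k] ~ [g] at the end of the stem ([puŋɛxok] vs [puŋɛxogu]).
The stem 'eye' ([kitɛluk], [kitɛluku]) shows [k] unchanged in both environments, so [k] cannot be basic with [g] derived before the NMLZ suffix.
So /g/ is underlying, and a rule of word-final obstruent devoicing — voiced obstruents become voiceless word-finally — gives [k].

/puŋɛxog/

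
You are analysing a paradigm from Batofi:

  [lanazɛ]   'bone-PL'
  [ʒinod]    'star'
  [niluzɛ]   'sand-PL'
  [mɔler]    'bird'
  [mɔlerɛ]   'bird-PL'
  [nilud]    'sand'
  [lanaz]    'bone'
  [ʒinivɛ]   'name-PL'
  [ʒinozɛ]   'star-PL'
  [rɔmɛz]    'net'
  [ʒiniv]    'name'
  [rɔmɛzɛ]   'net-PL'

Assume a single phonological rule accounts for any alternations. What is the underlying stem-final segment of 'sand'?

/d/

In [niluzɛ] and [nilud] the final segment of 'sand' alternates: [z] ~ [d].
The stem 'bone' ([lanazɛ], [lanaz]) shows [z] unchanged in both environments, so [z] cannot be basic with [d] derived in isolation.
The underlying segment must be /d/; voiced stops become fricatives between vowels, yielding [z] there.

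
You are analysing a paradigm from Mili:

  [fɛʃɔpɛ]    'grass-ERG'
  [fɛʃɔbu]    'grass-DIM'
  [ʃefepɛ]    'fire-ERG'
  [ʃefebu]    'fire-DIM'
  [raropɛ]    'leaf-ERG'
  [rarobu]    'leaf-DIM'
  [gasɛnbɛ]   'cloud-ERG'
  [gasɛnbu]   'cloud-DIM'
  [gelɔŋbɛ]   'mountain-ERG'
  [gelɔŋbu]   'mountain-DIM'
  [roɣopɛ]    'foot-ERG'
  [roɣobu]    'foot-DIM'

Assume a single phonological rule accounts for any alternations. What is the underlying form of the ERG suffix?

The ERG morpheme has two allomorphs, [-bɛ] and [-pɛ].
By contrast the DIM suffix keeps its initial [b] throughout — that segment must be underlying.
The ERG suffix is therefore /-pɛ/ underlyingly, with post-nasal voicing: voiceless stops become voiced after a nasal.

/-pɛ/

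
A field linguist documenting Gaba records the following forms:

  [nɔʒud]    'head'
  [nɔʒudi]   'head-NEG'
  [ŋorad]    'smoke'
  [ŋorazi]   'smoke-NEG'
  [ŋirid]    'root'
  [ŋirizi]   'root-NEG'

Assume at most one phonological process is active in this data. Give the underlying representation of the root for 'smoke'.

/ŋoraz/

The root 'smoke' surfaces as [ŋorad] and [ŋorazi], with a stem-final [d] ~ [z] alternation.
But 'head' keeps [d] in both environments ([nɔʒud], [nɔʒudi]), so there is no rule changing /d/ to [z] before the NEG suffix.
So /z/ is underlying, and a rule of word-final hardening — voiced fricatives become stops word-finally — gives [d].
So 'smoke' = /ŋoraz/.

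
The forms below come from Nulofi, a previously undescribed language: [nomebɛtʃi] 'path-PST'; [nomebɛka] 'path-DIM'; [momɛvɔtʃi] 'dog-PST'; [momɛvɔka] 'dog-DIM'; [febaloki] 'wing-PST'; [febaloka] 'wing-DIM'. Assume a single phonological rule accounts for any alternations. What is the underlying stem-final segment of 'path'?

The stem for 'path' ends in [tʃ] in [nomebɛtʃi] but [k] in [nomebɛka].
But 'wing' keeps [k] in both environments ([febaloki], [febaloka]), so there is no rule changing /k/ to [tʃ] before the PST suffix.
Therefore /tʃ/ is basic and [k] is derived by depalatalization (palato-alveolar /tʃ/ becomes [k] when no front vowel follows).

/tʃ/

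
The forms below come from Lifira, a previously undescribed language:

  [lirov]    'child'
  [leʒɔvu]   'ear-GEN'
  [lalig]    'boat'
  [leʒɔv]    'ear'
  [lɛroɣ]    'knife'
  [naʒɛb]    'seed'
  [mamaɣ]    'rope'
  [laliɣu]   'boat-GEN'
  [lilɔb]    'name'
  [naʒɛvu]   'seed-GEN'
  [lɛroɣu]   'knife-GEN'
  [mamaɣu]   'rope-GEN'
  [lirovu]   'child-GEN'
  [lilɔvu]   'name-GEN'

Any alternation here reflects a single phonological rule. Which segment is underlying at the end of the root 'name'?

The root 'name' surfaces as [lilɔvu] and [lilɔb], with a stem-final [v] ~ [b] alternation.
The stem 'ear' ([leʒɔvu], [leʒɔv]) shows [v] unchanged in both environments, so [v] cannot be basic with [b] derived in isolation.
The underlying segment must be /b/; voiced stops become fricatives between vowels, yielding [v] there.

/b/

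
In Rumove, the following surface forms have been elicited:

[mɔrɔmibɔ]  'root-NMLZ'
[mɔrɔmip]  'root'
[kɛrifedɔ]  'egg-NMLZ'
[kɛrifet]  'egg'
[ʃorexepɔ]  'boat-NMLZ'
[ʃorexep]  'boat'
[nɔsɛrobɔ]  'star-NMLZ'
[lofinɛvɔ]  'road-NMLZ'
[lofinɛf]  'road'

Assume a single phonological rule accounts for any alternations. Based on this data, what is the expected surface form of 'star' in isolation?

[nɔsɛrop]

The root 'root' surfaces as [mɔrɔmibɔ] and [mɔrɔmip], with a stem-final [b] ~ [p] alternation.
If /p/ were underlying and a rule turned it into [b] before the NMLZ suffix, 'boat' would also alternate; but it has [p] in both [ʃorexepɔ] and [ʃorexep].
The alternation reflects word-final obstruent devoicing: voiced obstruents become voiceless word-finally. /b/ is underlying.
The one attested form of 'star', [nɔsɛrobɔ], shows underlying /nɔsɛrob/. Applying the same rule word-finally gives [nɔsɛrop].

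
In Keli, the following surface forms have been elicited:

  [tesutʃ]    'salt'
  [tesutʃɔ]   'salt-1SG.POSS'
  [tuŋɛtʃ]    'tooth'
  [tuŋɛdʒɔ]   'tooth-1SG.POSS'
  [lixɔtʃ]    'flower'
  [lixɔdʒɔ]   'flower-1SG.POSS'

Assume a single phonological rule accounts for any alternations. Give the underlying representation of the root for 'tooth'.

/tuŋɛdʒ/

The stem for 'tooth' ends in [tʃ] in [tuŋɛtʃ] but [dʒ] in [tuŋɛdʒɔ].
The stem 'salt' ([tesutʃ], [tesutʃɔ]) shows [tʃ] unchanged in both environments, so [tʃ] cannot be basic with [dʒ] derived before the 1SG.POSS suffix.
So /dʒ/ is underlying, and a rule of word-final obstruent devoicing — voiced obstruents become voiceless word-finally — gives [tʃ].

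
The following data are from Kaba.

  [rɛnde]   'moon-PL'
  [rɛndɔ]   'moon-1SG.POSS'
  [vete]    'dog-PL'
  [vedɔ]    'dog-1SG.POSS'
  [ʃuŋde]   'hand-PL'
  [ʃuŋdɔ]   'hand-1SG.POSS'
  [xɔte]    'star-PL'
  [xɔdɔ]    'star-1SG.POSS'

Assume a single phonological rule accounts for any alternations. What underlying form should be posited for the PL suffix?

The PL morpheme has two allomorphs, [-de] and [-te].
By contrast the 1SG.POSS suffix keeps its initial [d] throughout — that segment must be underlying.
So the underlying form is /-te/, and voiceless stops become voiced after a nasal.

/-te/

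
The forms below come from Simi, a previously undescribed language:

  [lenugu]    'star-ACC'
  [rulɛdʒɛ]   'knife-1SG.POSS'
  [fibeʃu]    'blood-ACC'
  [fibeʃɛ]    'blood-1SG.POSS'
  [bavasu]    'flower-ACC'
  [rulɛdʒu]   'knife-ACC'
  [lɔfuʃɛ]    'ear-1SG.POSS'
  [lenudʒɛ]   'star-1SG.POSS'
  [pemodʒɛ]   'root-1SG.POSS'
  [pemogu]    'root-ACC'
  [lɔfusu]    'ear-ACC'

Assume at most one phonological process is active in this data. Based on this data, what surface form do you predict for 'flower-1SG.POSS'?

The stem for 'ear' ends in [s] in [lɔfusu] but [ʃ] in [lɔfuʃɛ].
The stem 'blood' ([fibeʃu], [fibeʃɛ]) shows [ʃ] unchanged in both environments, so [ʃ] cannot be basic with [s] derived before the ACC suffix.
So /s/ is underlying, and a rule of palatalization before a front vowel — /g/ and /s/ become palato-alveolar [dʒ] and [ʃ] before a front vowel — gives [ʃ].
From [bavasu] the stem 'flower' is /bavas/; before a front vowel this yields [bavaʃɛ].

[bavaʃɛ]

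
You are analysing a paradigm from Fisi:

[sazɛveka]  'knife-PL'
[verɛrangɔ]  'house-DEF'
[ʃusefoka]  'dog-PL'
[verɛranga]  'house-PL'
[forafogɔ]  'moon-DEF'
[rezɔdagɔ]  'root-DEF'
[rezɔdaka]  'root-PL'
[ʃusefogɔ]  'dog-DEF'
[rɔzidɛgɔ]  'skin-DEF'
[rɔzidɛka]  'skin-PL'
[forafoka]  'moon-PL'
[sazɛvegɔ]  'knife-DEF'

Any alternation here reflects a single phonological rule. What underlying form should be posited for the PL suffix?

The PL suffix surfaces as [-ga] and [-ka], depending on the final segment of the stem.
By contrast the DEF suffix keeps its initial [g] throughout — that segment must be underlying.
The PL suffix is therefore /-ka/ underlyingly, with post-nasal voicing: voiceless stops become voiced after a nasal.

/-ka/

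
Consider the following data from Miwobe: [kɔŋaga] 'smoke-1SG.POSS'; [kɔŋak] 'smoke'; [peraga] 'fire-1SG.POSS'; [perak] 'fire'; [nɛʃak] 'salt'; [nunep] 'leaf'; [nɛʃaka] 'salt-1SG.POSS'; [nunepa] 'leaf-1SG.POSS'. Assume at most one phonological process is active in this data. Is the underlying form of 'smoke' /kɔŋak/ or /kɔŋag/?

'smoke' shows [g] ~ [k] at the end of the stem ([kɔŋaga] vs [kɔŋak]).
But 'salt' keeps [k] in both environments ([nɛʃaka], [nɛʃak]), so there is no rule changing /k/ to [g] before the 1SG.POSS suffix.
So /g/ is underlying, and a rule of word-final obstruent devoicing — voiced obstruents become voiceless word-finally — gives [k].

/kɔŋag/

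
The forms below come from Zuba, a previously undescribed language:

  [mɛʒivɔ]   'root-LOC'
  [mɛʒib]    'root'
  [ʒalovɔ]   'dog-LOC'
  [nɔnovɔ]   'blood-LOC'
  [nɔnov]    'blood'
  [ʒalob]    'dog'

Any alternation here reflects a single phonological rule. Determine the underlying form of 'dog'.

/ʒalob/

'dog' shows [v] ~ [b] at the end of the stem ([ʒalovɔ] vs [ʒalob]).
The stem 'blood' ([nɔnovɔ], [nɔnov]) shows [v] unchanged in both environments, so [v] cannot be basic with [b] derived in isolation.
The alternation reflects intervocalic spirantization: voiced stops become fricatives between vowels. /b/ is underlying.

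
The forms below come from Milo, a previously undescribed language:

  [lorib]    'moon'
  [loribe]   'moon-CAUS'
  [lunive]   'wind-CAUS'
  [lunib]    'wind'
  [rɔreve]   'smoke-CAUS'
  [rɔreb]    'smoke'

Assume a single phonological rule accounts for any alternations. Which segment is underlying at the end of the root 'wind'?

'wind' shows [v] ~ [b] at the end of the stem ([lunive] vs [lunib]).
The stem 'moon' ([loribe], [lorib]) shows [b] unchanged in both environments, so [b] cannot be basic with [v] derived before the CAUS suffix.
Therefore /v/ is basic and [b] is derived by word-final hardening (voiced fricatives become stops word-finally).

/v/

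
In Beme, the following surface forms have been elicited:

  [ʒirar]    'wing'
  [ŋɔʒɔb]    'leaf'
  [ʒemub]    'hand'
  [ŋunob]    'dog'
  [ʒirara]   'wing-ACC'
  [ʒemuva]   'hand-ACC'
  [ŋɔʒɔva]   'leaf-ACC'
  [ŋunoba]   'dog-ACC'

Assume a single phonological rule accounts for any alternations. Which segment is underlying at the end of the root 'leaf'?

/v/

The stem for 'leaf' ends in [v] in [ŋɔʒɔva] but [b] in [ŋɔʒɔb].
Compare 'dog', with invariant [b] in [ŋunoba] and [ŋunob]: an analysis with underlying /b/ and a rule producing [v] before the ACC suffix would wrongly predict alternation here too.
So /v/ is underlying, and a rule of word-final hardening — voiced fricatives become stops word-finally — gives [b].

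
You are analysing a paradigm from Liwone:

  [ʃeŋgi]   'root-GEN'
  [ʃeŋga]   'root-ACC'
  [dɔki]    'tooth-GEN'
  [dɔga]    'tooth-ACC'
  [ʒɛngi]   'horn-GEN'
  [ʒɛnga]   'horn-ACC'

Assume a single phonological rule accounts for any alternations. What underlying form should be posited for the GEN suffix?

/-ki/

The GEN suffix surfaces as [-gi] and [-ki], depending on the final segment of the stem.
By contrast the ACC suffix keeps its initial [g] throughout — that segment must be underlying.
So the underlying form is /-ki/, and voiceless stops become voiced after a nasal.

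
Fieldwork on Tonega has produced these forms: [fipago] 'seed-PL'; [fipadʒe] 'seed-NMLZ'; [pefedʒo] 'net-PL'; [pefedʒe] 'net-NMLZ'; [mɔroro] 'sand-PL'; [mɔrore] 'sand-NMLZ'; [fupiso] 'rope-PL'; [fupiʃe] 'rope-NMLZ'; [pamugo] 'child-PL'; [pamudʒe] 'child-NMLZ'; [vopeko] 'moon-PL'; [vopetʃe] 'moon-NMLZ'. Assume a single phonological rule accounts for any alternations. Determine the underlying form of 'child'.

'child' shows [g] ~ [dʒ] at the end of the stem ([pamugo] vs [pamudʒe]).
Compare 'net', with invariant [dʒ] in [pefedʒo] and [pefedʒe]: an analysis with underlying /dʒ/ and a rule producing [g] before the PL suffix would wrongly predict alternation here too.
So /g/ is underlying, and a rule of palatalization before a front vowel — /k/, /g/ and /s/ become palato-alveolar [tʃ], [dʒ] and [ʃ] before a front vowel — gives [dʒ].

/pamug/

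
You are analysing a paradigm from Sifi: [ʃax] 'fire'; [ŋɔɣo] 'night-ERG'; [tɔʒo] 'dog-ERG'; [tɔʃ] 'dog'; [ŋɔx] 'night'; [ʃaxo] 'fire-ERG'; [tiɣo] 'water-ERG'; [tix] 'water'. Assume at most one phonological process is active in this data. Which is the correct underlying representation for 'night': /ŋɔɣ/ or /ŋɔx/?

/ŋɔɣ/

'night' shows [ɣ] ~ [x] at the end of the stem ([ŋɔɣo] vs [ŋɔx]).
The stem 'fire' ([ʃaxo], [ʃax]) shows [x] unchanged in both environments, so [x] cannot be basic with [ɣ] derived before the ERG suffix.
The alternation reflects word-final obstruent devoicing: voiced obstruents become voiceless word-finally. /ɣ/ is underlying.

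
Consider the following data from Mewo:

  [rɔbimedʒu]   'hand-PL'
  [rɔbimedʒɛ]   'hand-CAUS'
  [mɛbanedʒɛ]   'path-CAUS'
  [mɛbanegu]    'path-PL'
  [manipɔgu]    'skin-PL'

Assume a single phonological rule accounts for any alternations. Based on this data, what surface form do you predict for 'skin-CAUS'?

[manipɔdʒɛ]

'path' shows [dʒ] ~ [g] at the end of the stem ([mɛbanedʒɛ] vs [mɛbanegu]).
If /dʒ/ were underlying and a rule turned it into [g] before the PL suffix, 'hand' would also alternate; but it has [dʒ] in both [rɔbimedʒɛ] and [rɔbimedʒu].
The underlying segment must be /g/; /g/ becomes palato-alveolar [dʒ] before a front vowel, yielding [dʒ] there.
From [manipɔgu] the stem 'skin' is /manipɔg/; before a front vowel this yields [manipɔdʒɛ].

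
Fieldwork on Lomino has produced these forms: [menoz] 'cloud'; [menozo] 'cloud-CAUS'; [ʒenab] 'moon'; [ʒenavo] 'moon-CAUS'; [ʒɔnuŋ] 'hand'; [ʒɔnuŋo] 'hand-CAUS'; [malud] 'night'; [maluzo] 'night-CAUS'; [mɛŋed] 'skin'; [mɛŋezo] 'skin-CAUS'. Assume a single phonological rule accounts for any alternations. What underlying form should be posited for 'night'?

/malud/

In [malud] and [maluzo] the final segment of 'night' alternates: [d] ~ [z].
Compare 'cloud', with invariant [z] in [menoz] and [menozo]: an analysis with underlying /z/ and a rule producing [d] in isolation would wrongly predict alternation here too.
So /d/ is underlying, and a rule of intervocalic spirantization — voiced stops become fricatives between vowels — gives [z].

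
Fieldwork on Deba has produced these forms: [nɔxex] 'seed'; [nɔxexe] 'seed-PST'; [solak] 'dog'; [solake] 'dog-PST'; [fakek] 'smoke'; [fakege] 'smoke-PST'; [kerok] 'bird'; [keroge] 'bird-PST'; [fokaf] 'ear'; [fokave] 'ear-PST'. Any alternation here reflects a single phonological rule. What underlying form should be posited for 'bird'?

The stem for 'bird' ends in [k] in [kerok] but [g] in [keroge].
The stem 'dog' ([solak], [solake]) shows [k] unchanged in both environments, so [k] cannot be basic with [g] derived before the PST suffix.
The underlying segment must be /g/; voiced obstruents become voiceless word-finally, yielding [k] there.
The underlying form of 'bird' is therefore /kerog/.

/kerog/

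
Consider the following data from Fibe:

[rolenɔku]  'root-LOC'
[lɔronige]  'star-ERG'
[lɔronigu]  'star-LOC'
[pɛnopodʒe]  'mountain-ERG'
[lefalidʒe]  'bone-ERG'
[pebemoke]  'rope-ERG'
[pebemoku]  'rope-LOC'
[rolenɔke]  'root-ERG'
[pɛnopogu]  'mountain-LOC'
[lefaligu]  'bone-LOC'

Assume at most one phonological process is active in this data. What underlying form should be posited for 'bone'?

/lefalidʒ/

The stem for 'bone' ends in [g] in [lefaligu] but [dʒ] in [lefalidʒe].
The stem 'star' ([lɔronigu], [lɔronige]) shows [g] unchanged in both environments, so [g] cannot be basic with [dʒ] derived before the ERG suffix.
The alternation reflects depalatalization: palato-alveolar /dʒ/ becomes [g] when no front vowel follows. /dʒ/ is underlying.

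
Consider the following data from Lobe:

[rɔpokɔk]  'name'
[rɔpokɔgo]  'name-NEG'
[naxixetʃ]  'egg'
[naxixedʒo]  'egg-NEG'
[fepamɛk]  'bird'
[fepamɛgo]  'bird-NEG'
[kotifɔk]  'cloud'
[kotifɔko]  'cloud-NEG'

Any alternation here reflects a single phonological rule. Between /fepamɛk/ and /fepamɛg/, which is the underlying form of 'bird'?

The root 'bird' surfaces as [fepamɛk] and [fepamɛgo], with a stem-final [k] ~ [g] alternation.
Compare 'cloud', with invariant [k] in [kotifɔk] and [kotifɔko]: an analysis with underlying /k/ and a rule producing [g] before the NEG suffix would wrongly predict alternation here too.
Therefore /g/ is basic and [k] is derived by word-final obstruent devoicing (voiced obstruents become voiceless word-finally).

/fepamɛg/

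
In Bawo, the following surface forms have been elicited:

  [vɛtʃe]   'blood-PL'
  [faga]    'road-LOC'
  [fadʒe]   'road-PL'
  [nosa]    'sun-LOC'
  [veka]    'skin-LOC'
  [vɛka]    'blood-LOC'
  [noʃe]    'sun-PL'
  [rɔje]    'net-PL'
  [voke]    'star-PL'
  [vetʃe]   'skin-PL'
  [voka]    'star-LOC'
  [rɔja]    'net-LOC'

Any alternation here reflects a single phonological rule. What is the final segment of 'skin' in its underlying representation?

/tʃ/

The stem for 'skin' ends in [tʃ] in [vetʃe] but [k] in [veka].
But 'star' keeps [k] in both environments ([voke], [voka]), so there is no rule changing /k/ to [tʃ] before the PL suffix.
The underlying segment must be /tʃ/; palato-alveolar /tʃ/, /dʒ/ and /ʃ/ become [k], [g] and [s] when no front vowel follows, yielding [k] there.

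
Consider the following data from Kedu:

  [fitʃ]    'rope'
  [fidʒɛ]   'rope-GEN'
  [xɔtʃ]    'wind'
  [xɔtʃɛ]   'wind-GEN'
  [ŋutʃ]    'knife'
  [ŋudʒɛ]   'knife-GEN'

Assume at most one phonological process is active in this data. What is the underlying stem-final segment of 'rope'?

'rope' shows [tʃ] ~ [dʒ] at the end of the stem ([fitʃ] vs [fidʒɛ]).
But 'wind' keeps [tʃ] in both environments ([xɔtʃ], [xɔtʃɛ]), so there is no rule changing /tʃ/ to [dʒ] before the GEN suffix.
The alternation reflects word-final obstruent devoicing: voiced obstruents become voiceless word-finally. /dʒ/ is underlying.

/dʒ/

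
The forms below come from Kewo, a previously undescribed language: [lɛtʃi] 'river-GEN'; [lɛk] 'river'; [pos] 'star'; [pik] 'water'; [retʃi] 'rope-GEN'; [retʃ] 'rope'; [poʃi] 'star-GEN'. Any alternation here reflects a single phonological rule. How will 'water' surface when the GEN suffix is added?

The stem for 'river' ends in [k] in [lɛk] but [tʃ] in [lɛtʃi].
The stem 'rope' ([retʃ], [retʃi]) shows [tʃ] unchanged in both environments, so [tʃ] cannot be basic with [k] derived in isolation.
The alternation reflects palatalization before a front vowel: /k/ and /s/ become palato-alveolar [tʃ] and [ʃ] before a front vowel. /k/ is underlying.
The one attested form of 'water', [pik], shows underlying /pik/. Applying the same rule before a front vowel gives [pitʃi].

[pitʃi]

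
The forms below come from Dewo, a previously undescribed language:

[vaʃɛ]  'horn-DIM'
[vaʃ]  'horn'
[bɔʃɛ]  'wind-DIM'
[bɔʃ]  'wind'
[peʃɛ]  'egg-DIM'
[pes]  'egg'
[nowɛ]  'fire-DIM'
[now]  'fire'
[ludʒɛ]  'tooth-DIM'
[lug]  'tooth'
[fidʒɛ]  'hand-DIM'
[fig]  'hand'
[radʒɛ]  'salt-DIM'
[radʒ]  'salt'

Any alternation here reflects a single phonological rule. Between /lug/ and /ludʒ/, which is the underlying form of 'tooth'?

The stem for 'tooth' ends in [dʒ] in [ludʒɛ] but [g] in [lug].
Compare 'salt', with invariant [dʒ] in [radʒɛ] and [radʒ]: an analysis with underlying /dʒ/ and a rule producing [g] in isolation would wrongly predict alternation here too.
The underlying segment must be /g/; /g/ and /s/ become palato-alveolar [dʒ] and [ʃ] before a front vowel, yielding [dʒ] there.

/lug/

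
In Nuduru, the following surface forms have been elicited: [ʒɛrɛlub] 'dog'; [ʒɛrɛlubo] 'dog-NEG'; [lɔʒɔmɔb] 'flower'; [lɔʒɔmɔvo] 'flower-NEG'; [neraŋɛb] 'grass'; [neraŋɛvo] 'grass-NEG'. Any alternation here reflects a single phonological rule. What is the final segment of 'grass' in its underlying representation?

/v/

The root 'grass' surfaces as [neraŋɛb] and [neraŋɛvo], with a stem-final [b] ~ [v] alternation.
But 'dog' keeps [b] in both environments ([ʒɛrɛlub], [ʒɛrɛlubo]), so there is no rule changing /b/ to [v] before the NEG suffix.
The alternation reflects word-final hardening: voiced fricatives become stops word-finally. /v/ is underlying.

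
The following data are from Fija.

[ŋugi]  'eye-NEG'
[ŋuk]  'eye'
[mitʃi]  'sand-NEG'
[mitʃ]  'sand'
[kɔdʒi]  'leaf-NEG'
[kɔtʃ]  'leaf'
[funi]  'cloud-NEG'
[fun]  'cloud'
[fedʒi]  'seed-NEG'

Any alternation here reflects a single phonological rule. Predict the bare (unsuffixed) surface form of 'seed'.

[fetʃ]

In [kɔdʒi] and [kɔtʃ] the final segment of 'leaf' alternates: [dʒ] ~ [tʃ].
The stem 'sand' ([mitʃi], [mitʃ]) shows [tʃ] unchanged in both environments, so [tʃ] cannot be basic with [dʒ] derived before the NEG suffix.
So /dʒ/ is underlying, and a rule of word-final obstruent devoicing — voiced obstruents become voiceless word-finally — gives [tʃ].
The one attested form of 'seed', [fedʒi], shows underlying /fedʒ/. Applying the same rule word-finally gives [fetʃ].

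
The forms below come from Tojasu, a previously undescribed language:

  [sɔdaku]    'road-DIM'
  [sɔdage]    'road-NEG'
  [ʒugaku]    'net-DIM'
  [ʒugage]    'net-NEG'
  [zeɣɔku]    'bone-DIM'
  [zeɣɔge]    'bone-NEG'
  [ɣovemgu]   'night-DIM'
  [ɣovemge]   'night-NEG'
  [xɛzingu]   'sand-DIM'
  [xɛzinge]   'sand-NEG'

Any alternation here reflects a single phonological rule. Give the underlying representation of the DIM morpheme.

/-ku/

The DIM suffix surfaces as [-gu] and [-ku], depending on the final segment of the stem.
By contrast the NEG suffix keeps its initial [g] throughout — that segment must be underlying.
The DIM suffix is therefore /-ku/ underlyingly, with post-nasal voicing: voiceless stops become voiced after a nasal.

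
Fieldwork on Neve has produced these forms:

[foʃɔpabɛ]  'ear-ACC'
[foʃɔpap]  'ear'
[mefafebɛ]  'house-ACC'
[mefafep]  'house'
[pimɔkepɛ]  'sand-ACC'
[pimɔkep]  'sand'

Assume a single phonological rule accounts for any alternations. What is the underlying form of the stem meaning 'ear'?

'ear' shows [b] ~ [p] at the end of the stem ([foʃɔpabɛ] vs [foʃɔpap]).
Compare 'sand', with invariant [p] in [pimɔkepɛ] and [pimɔkep]: an analysis with underlying /p/ and a rule producing [b] before the ACC suffix would wrongly predict alternation here too.
So /b/ is underlying, and a rule of word-final obstruent devoicing — voiced obstruents become voiceless word-finally — gives [p].
So 'ear' = /foʃɔpab/.

/foʃɔpab/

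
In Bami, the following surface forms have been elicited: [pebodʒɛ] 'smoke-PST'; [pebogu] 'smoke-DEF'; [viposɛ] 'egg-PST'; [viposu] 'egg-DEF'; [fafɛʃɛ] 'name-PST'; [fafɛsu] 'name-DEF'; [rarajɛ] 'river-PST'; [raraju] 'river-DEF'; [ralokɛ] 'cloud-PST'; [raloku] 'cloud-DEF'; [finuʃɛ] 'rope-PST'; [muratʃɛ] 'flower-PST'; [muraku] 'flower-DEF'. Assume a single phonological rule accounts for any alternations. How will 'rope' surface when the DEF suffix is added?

[finusu]

In [fafɛʃɛ] and [fafɛsu] the final segment of 'name' alternates: [ʃ] ~ [s].
The stem 'egg' ([viposɛ], [viposu]) shows [s] unchanged in both environments, so [s] cannot be basic with [ʃ] derived before the PST suffix.
The underlying segment must be /ʃ/; palato-alveolar /tʃ/, /dʒ/ and /ʃ/ become [k], [g] and [s] when no front vowel follows, yielding [s] there.
The one attested form of 'rope', [finuʃɛ], shows underlying /finuʃ/. Applying the same rule when no front vowel follows gives [finusu].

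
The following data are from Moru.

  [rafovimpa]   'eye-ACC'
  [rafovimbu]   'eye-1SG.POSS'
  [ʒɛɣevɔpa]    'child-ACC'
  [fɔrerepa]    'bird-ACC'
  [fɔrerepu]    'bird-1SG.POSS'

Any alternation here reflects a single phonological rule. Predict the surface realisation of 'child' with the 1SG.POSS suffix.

[ʒɛɣevɔpu]

The 1SG.POSS morpheme has two allomorphs, [-bu] and [-pu].
The ACC suffix, which begins with [p], is invariant after every stem; so [p] is not altered by any rule here.
The 1SG.POSS suffix is therefore /-bu/ underlyingly, with post-vocalic devoicing: voiced stops become voiceless after a vowel.
After 'child', which ends in a vowel, the suffix surfaces as [-pu], giving [ʒɛɣevɔpu].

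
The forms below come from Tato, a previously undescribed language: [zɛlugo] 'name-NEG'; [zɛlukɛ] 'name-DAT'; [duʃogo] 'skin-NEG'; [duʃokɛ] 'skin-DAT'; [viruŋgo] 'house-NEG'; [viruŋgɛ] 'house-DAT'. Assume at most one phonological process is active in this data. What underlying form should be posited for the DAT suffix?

The DAT suffix surfaces as [-gɛ] and [-kɛ], depending on the final segment of the stem.
The NEG suffix, which begins with [g], is invariant after every stem; so [g] is not altered by any rule here.
So the underlying form is /-kɛ/, and voiceless stops become voiced after a nasal.

/-kɛ/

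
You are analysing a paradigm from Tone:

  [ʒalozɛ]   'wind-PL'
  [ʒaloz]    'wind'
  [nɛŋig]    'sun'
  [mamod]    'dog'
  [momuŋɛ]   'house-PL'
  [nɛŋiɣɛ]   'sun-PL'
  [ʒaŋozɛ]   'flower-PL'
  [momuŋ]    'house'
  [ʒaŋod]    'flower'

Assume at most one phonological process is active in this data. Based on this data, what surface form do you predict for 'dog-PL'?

[mamozɛ]

'flower' shows [z] ~ [d] at the end of the stem ([ʒaŋozɛ] vs [ʒaŋod]).
If /z/ were underlying and a rule turned it into [d] in isolation, 'wind' would also alternate; but it has [z] in both [ʒalozɛ] and [ʒaloz].
Therefore /d/ is basic and [z] is derived by intervocalic spirantization (voiced stops become fricatives between vowels).
The one attested form of 'dog', [mamod], shows underlying /mamod/. Applying the same rule between vowels gives [mamozɛ].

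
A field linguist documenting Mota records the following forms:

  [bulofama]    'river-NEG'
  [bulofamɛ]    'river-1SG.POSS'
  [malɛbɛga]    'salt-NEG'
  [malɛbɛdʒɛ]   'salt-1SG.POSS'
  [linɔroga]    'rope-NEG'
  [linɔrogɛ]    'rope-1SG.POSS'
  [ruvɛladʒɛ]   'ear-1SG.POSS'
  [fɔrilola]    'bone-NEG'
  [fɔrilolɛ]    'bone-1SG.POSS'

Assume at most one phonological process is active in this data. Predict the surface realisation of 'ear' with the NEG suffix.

[ruvɛlaga]

The stem for 'salt' ends in [g] in [malɛbɛga] but [dʒ] in [malɛbɛdʒɛ].
Compare 'rope', with invariant [g] in [linɔroga] and [linɔrogɛ]: an analysis with underlying /g/ and a rule producing [dʒ] before the 1SG.POSS suffix would wrongly predict alternation here too.
So /dʒ/ is underlying, and a rule of depalatalization — palato-alveolar /dʒ/ becomes [g] when no front vowel follows — gives [g].
From [ruvɛladʒɛ] the stem 'ear' is /ruvɛladʒ/; when no front vowel follows this yields [ruvɛlaga].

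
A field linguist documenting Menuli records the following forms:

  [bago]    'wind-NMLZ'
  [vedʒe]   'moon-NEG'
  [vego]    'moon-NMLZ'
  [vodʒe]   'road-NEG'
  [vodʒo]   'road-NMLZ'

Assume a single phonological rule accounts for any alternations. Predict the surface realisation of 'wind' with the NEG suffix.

In [vedʒe] and [vego] the final segment of 'moon' alternates: [dʒ] ~ [g].
If /dʒ/ were underlying and a rule turned it into [g] before the NMLZ suffix, 'road' would also alternate; but it has [dʒ] in both [vodʒe] and [vodʒo].
So /g/ is underlying, and a rule of palatalization before a front vowel — /g/ becomes palato-alveolar [dʒ] before a front vowel — gives [dʒ].
From [bago] the stem 'wind' is /bag/; before a front vowel this yields [badʒe].

[badʒe]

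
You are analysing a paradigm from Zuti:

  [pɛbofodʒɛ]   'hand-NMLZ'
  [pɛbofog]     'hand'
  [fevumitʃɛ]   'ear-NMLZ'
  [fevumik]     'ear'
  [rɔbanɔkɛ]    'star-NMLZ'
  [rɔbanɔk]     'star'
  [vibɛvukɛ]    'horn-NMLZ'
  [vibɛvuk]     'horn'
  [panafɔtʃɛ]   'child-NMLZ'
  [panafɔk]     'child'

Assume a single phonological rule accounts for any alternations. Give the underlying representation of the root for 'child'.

/panafɔtʃ/

'child' shows [tʃ] ~ [k] at the end of the stem ([panafɔtʃɛ] vs [panafɔk]).
The stem 'star' ([rɔbanɔkɛ], [rɔbanɔk]) shows [k] unchanged in both environments, so [k] cannot be basic with [tʃ] derived before the NMLZ suffix.
The alternation reflects depalatalization: palato-alveolar /tʃ/ and /dʒ/ become [k] and [g] when no front vowel follows. /tʃ/ is underlying.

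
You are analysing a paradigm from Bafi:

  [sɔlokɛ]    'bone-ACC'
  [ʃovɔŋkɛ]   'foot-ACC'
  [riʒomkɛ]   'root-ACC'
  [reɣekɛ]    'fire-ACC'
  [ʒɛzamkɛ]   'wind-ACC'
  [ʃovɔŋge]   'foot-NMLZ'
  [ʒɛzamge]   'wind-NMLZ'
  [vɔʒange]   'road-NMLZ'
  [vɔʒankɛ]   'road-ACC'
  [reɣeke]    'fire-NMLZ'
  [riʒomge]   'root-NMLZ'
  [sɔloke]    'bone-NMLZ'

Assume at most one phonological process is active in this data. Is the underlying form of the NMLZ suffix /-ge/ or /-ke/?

The NMLZ suffix surfaces as [-ge] and [-ke], depending on the final segment of the stem.
By contrast the ACC suffix keeps its initial [k] throughout — that segment must be underlying.
The NMLZ suffix is therefore /-ge/ underlyingly, with post-vocalic devoicing: voiced stops become voiceless after a vowel.

/-ge/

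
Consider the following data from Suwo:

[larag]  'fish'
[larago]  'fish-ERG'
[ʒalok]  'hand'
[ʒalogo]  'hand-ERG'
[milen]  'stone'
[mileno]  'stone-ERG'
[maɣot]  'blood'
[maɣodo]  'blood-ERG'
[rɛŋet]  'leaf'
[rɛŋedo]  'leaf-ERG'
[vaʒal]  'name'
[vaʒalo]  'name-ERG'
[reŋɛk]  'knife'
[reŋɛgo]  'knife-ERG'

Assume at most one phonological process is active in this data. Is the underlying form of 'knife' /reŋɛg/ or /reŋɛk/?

/reŋɛk/

In [reŋɛk] and [reŋɛgo] the final segment of 'knife' alternates: [k] ~ [g].
The stem 'fish' ([larag], [larago]) shows [g] unchanged in both environments, so [g] cannot be basic with [k] derived in isolation.
The alternation reflects intervocalic voicing: voiceless stops become voiced between vowels. /k/ is underlying.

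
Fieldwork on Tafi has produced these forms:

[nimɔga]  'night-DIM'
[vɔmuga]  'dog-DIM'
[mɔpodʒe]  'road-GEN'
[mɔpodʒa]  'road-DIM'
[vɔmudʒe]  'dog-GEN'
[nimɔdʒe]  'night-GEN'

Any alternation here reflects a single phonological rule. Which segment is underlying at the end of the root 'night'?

The root 'night' surfaces as [nimɔga] and [nimɔdʒe], with a stem-final [g] ~ [dʒ] alternation.
If /dʒ/ were underlying and a rule turned it into [g] before the DIM suffix, 'road' would also alternate; but it has [dʒ] in both [mɔpodʒa] and [mɔpodʒe].
The alternation reflects palatalization before a front vowel: /g/ becomes palato-alveolar [dʒ] before a front vowel. /g/ is underlying.

/g/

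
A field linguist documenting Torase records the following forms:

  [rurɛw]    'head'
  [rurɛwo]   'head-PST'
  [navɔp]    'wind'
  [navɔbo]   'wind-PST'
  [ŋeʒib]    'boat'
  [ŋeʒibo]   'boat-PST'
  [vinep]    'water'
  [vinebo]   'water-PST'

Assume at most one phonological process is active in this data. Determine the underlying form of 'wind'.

The root 'wind' surfaces as [navɔp] and [navɔbo], with a stem-final [p] ~ [b] alternation.
The stem 'boat' ([ŋeʒib], [ŋeʒibo]) shows [b] unchanged in both environments, so [b] cannot be basic with [p] derived in isolation.
Therefore /p/ is basic and [b] is derived by intervocalic voicing (voiceless stops become voiced between vowels).

/navɔp/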